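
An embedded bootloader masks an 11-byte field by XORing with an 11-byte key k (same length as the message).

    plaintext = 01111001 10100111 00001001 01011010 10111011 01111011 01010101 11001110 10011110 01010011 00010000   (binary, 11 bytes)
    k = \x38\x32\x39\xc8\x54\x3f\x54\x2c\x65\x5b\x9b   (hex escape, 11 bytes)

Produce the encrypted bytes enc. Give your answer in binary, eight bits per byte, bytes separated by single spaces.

01000001 10010101 00110000 10010010 11101111 01000100 00000001 11100010 11111011 00001000 10001011

XOR is its own inverse, so applying the key byte-wise gives the result directly.
byte 0: 121 ⊕  56 =  65
byte 1: 167 ⊕  50 = 149
byte 2:   9 ⊕  57 =  48
byte 3:  90 ⊕ 200 = 146
byte 4: 187 ⊕  84 = 239
byte 5: 123 ⊕  63 =  68
byte 6:  85 ⊕  84 =   1
byte 7: 206 ⊕  44 = 226
byte 8: 158 ⊕ 101 = 251
byte 9:  83 ⊕  91 =   8
byte 10:  16 ⊕ 155 = 139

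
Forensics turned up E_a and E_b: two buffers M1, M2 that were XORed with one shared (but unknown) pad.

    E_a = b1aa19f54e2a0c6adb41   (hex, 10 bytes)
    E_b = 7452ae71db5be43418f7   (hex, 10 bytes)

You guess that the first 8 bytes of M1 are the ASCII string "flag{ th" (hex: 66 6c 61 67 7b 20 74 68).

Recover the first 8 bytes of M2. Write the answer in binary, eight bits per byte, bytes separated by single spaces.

First, E_a ⊕ E_b = (M1 ⊕ K) ⊕ (M2 ⊕ K) = M1 ⊕ M2, so the key drops out. Then M2 = (M1 ⊕ M2) ⊕ M1 over the first 8 bytes.
byte 0: (b1 xor 74) xor 66 = c5 xor 66 = a3
byte 1: (aa xor 52) xor 6c = f8 xor 6c = 94
byte 2: (19 xor ae) xor 61 = b7 xor 61 = d6
byte 3: (f5 xor 71) xor 67 = 84 xor 67 = e3
byte 4: (4e xor db) xor 7b = 95 xor 7b = ee
byte 5: (2a xor 5b) xor 20 = 71 xor 20 = 51
byte 6: (0c xor e4) xor 74 = e8 xor 74 = 9c
byte 7: (6a xor 34) xor 68 = 5e xor 68 = 36

10100011 10010100 11010110 11100011 11101110 01010001 10011100 00110110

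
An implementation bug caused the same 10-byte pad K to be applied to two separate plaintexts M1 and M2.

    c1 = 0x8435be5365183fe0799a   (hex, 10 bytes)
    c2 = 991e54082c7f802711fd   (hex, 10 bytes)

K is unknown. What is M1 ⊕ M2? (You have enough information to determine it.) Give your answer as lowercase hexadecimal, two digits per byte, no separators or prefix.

c1 ⊕ c2 = (M1 ⊕ K) ⊕ (M2 ⊕ K) = M1 ⊕ M2 — the shared key cancels under XOR.
84 xor 99 = 1d
35 xor 1e = 2b
be xor 54 = ea
53 xor 08 = 5b
65 xor 2c = 49
18 xor 7f = 67
3f xor 80 = bf
e0 xor 27 = c7
79 xor 11 = 68
9a xor fd = 67

1d2bea5b4967bfc76867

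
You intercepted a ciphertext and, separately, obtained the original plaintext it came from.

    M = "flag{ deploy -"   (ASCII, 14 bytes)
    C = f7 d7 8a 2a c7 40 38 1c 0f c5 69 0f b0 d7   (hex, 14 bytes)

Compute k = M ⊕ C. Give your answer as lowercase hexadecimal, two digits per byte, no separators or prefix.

Since C = M ⊕ k, XORing both sides with M gives k = M ⊕ C.
byte 0: 66 ^ f7 = 91
byte 1: 6c ^ d7 = bb
byte 2: 61 ^ 8a = eb
byte 3: 67 ^ 2a = 4d
byte 4: 7b ^ c7 = bc
byte 5: 20 ^ 40 = 60
byte 6: 64 ^ 38 = 5c
byte 7: 65 ^ 1c = 79
byte 8: 70 ^ 0f = 7f
byte 9: 6c ^ c5 = a9
byte 10: 6f ^ 69 = 06
byte 11: 79 ^ 0f = 76
byte 12: 20 ^ b0 = 90
byte 13: 2d ^ d7 = fa

91bbeb4dbc605c797fa9067690fa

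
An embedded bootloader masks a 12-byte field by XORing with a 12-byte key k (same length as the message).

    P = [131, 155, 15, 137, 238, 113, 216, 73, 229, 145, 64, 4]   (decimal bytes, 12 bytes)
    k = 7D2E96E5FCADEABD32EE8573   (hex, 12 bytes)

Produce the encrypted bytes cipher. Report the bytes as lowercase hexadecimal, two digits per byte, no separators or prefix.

131 ⊕ 125 = 254
155 ⊕  46 = 181
 15 ⊕ 150 = 153
137 ⊕ 229 = 108
238 ⊕ 252 =  18
113 ⊕ 173 = 220
216 ⊕ 234 =  50
 73 ⊕ 189 = 244
229 ⊕  50 = 215
145 ⊕ 238 = 127
 64 ⊕ 133 = 197
  4 ⊕ 115 = 119

feb5996c12dc32f4d77fc577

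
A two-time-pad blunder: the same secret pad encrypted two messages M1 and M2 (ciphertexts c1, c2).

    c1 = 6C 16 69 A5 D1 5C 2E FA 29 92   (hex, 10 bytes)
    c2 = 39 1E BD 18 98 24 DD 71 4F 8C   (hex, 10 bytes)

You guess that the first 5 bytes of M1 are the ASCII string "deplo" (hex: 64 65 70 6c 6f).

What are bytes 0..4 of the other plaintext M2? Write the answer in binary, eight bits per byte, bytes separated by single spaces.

00110001 01101101 10100100 11010001 00100110

First, c1 ⊕ c2 = (M1 ⊕ K) ⊕ (M2 ⊕ K) = M1 ⊕ M2, so the key drops out. Then M2 = (M1 ⊕ M2) ⊕ M1 over the first 5 bytes.
byte 0: (6c XOR 39) XOR 64 = 55 XOR 64 = 31
byte 1: (16 XOR 1e) XOR 65 = 08 XOR 65 = 6d
byte 2: (69 XOR bd) XOR 70 = d4 XOR 70 = a4
byte 3: (a5 XOR 18) XOR 6c = bd XOR 6c = d1
byte 4: (d1 XOR 98) XOR 6f = 49 XOR 6f = 26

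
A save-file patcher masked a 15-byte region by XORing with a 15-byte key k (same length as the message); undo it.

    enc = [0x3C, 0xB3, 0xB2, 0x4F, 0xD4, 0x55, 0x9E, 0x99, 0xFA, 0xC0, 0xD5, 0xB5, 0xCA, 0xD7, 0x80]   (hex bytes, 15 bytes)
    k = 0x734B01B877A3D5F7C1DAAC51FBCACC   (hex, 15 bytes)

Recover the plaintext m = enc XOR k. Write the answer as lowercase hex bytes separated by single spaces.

XOR is its own inverse, so applying the key byte-wise gives the result directly.
00111100 ⊕ 01110011 = 01001111
10110011 ⊕ 01001011 = 11111000
10110010 ⊕ 00000001 = 10110011
01001111 ⊕ 10111000 = 11110111
11010100 ⊕ 01110111 = 10100011
01010101 ⊕ 10100011 = 11110110
10011110 ⊕ 11010101 = 01001011
10011001 ⊕ 11110111 = 01101110
11111010 ⊕ 11000001 = 00111011
11000000 ⊕ 11011010 = 00011010
11010101 ⊕ 10101100 = 01111001
10110101 ⊕ 01010001 = 11100100
11001010 ⊕ 11111011 = 00110001
11010111 ⊕ 11001010 = 00011101
10000000 ⊕ 11001100 = 01001100

4f f8 b3 f7 a3 f6 4b 6e 3b 1a 79 e4 31 1d 4c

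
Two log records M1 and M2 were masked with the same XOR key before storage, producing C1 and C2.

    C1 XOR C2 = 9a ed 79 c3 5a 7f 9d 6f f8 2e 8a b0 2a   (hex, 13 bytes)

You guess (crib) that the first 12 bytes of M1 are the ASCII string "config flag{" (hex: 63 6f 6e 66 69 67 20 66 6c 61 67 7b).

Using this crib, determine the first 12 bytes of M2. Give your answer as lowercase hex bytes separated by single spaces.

Since C1 ⊕ C2 = M1 ⊕ M2, XORing with the guessed M1 bytes yields the corresponding M2 bytes: M2 = (C1 ⊕ C2) ⊕ M1.
9a ⊕ 63 = f9
ed ⊕ 6f = 82
79 ⊕ 6e = 17
c3 ⊕ 66 = a5
5a ⊕ 69 = 33
7f ⊕ 67 = 18
9d ⊕ 20 = bd
6f ⊕ 66 = 09
f8 ⊕ 6c = 94
2e ⊕ 61 = 4f
8a ⊕ 67 = ed
b0 ⊕ 7b = cb

f9 82 17 a5 33 18 bd 09 94 4f ed cb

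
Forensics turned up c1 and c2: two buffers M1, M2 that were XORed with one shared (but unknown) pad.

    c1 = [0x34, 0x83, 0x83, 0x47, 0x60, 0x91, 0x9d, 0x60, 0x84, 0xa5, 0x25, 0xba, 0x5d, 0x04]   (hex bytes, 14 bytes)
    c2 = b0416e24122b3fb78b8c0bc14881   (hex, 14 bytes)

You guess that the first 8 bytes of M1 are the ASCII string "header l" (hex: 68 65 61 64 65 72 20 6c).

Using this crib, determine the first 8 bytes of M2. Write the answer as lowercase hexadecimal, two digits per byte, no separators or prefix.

eca78c0717c882bb

First, c1 ⊕ c2 = (M1 ⊕ K) ⊕ (M2 ⊕ K) = M1 ⊕ M2, so the key drops out. Then M2 = (M1 ⊕ M2) ⊕ M1 over the first 8 bytes.
byte 0: (34 xor b0) xor 68 = 84 xor 68 = ec
byte 1: (83 xor 41) xor 65 = c2 xor 65 = a7
byte 2: (83 xor 6e) xor 61 = ed xor 61 = 8c
byte 3: (47 xor 24) xor 64 = 63 xor 64 = 07
byte 4: (60 xor 12) xor 65 = 72 xor 65 = 17
byte 5: (91 xor 2b) xor 72 = ba xor 72 = c8
byte 6: (9d xor 3f) xor 20 = a2 xor 20 = 82
byte 7: (60 xor b7) xor 6c = d7 xor 6c = bb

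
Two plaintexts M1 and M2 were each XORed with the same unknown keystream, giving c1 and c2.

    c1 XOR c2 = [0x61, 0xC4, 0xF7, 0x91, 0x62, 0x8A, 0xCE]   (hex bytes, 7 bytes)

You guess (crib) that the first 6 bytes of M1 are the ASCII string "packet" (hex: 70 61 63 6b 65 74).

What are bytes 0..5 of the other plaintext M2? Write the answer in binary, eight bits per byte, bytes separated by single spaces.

00010001 10100101 10010100 11111010 00000111 11111110

Since c1 ⊕ c2 = M1 ⊕ M2, XORing with the guessed M1 bytes yields the corresponding M2 bytes: M2 = (c1 ⊕ c2) ⊕ M1.
byte 0: 61 xor 70 = 11
byte 1: c4 xor 61 = a5
byte 2: f7 xor 63 = 94
byte 3: 91 xor 6b = fa
byte 4: 62 xor 65 = 07
byte 5: 8a xor 74 = fe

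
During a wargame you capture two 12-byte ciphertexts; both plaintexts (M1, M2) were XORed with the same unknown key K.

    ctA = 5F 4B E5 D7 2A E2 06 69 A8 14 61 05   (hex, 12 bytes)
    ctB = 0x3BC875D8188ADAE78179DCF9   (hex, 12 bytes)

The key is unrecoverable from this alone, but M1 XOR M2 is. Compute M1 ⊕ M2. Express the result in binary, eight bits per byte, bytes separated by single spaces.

ctA ⊕ ctB = (M1 ⊕ K) ⊕ (M2 ⊕ K) = M1 ⊕ M2 — the shared key cancels under XOR.
byte 0: 5f XOR 3b = 64
byte 1: 4b XOR c8 = 83
byte 2: e5 XOR 75 = 90
byte 3: d7 XOR d8 = 0f
byte 4: 2a XOR 18 = 32
byte 5: e2 XOR 8a = 68
byte 6: 06 XOR da = dc
byte 7: 69 XOR e7 = 8e
byte 8: a8 XOR 81 = 29
byte 9: 14 XOR 79 = 6d
byte 10: 61 XOR dc = bd
byte 11: 05 XOR f9 = fc

01100100 10000011 10010000 00001111 00110010 01101000 11011100 10001110 00101001 01101101 10111101 11111100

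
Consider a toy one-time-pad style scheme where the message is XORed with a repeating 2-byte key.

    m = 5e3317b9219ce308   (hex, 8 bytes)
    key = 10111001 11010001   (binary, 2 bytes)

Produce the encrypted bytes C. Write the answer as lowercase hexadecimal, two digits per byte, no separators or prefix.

The 2-byte key repeats, so the effective keystream is b9 d1 b9 d1 b9 d1 b9 d1.
byte 0: 5e ⊕ b9 = e7
byte 1: 33 ⊕ d1 = e2
byte 2: 17 ⊕ b9 = ae
byte 3: b9 ⊕ d1 = 68
byte 4: 21 ⊕ b9 = 98
byte 5: 9c ⊕ d1 = 4d
byte 6: e3 ⊕ b9 = 5a
byte 7: 08 ⊕ d1 = d9

e7e2ae68984d5ad9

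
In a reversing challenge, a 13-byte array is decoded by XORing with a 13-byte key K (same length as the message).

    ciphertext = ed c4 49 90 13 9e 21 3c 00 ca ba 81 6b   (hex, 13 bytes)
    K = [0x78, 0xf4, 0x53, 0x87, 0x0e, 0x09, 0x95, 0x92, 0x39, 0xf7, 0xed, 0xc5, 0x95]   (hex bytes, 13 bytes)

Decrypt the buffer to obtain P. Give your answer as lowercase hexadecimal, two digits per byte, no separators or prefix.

95301a171d97b4ae393d5744fe

byte 0: ed xor 78 = 95
byte 1: c4 xor f4 = 30
byte 2: 49 xor 53 = 1a
byte 3: 90 xor 87 = 17
byte 4: 13 xor 0e = 1d
byte 5: 9e xor 09 = 97
byte 6: 21 xor 95 = b4
byte 7: 3c xor 92 = ae
byte 8: 00 xor 39 = 39
byte 9: ca xor f7 = 3d
byte 10: ba xor ed = 57
byte 11: 81 xor c5 = 44
byte 12: 6b xor 95 = fe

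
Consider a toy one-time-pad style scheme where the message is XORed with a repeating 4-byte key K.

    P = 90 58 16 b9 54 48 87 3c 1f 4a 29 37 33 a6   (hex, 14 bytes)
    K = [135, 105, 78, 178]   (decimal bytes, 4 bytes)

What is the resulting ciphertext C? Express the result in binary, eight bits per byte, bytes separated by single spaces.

00010111 00110001 01011000 00001011 11010011 00100001 11001001 10001110 10011000 00100011 01100111 10000101 10110100 11001111

The 4-byte key repeats, so the effective keystream is 87 69 4e b2 87 69 4e b2 87 69 4e b2 87 69.
byte 0: 90 ⊕ 87 = 17
byte 1: 58 ⊕ 69 = 31
byte 2: 16 ⊕ 4e = 58
byte 3: b9 ⊕ b2 = 0b
byte 4: 54 ⊕ 87 = d3
byte 5: 48 ⊕ 69 = 21
byte 6: 87 ⊕ 4e = c9
byte 7: 3c ⊕ b2 = 8e
byte 8: 1f ⊕ 87 = 98
byte 9: 4a ⊕ 69 = 23
byte 10: 29 ⊕ 4e = 67
byte 11: 37 ⊕ b2 = 85
byte 12: 33 ⊕ 87 = b4
byte 13: a6 ⊕ 69 = cf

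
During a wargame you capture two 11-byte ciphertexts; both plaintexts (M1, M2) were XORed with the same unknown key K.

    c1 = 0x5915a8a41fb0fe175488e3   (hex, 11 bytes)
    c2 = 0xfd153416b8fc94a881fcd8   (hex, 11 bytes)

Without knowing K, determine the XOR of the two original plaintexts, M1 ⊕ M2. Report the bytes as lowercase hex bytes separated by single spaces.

a4 00 9c b2 a7 4c 6a bf d5 74 3b

c1 ⊕ c2 = (M1 ⊕ K) ⊕ (M2 ⊕ K) = M1 ⊕ M2 — the shared key cancels under XOR.
 89 xor 253 = 164
 21 xor  21 =   0
168 xor  52 = 156
164 xor  22 = 178
 31 xor 184 = 167
176 xor 252 =  76
254 xor 148 = 106
 23 xor 168 = 191
 84 xor 129 = 213
136 xor 252 = 116
227 xor 216 =  59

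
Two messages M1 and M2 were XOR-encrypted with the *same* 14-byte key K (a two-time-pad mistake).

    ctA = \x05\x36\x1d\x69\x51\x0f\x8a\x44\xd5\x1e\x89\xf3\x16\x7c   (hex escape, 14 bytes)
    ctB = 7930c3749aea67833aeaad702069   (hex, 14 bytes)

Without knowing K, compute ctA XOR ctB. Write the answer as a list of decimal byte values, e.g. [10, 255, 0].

ctA ⊕ ctB = (M1 ⊕ K) ⊕ (M2 ⊕ K) = M1 ⊕ M2 — the shared key cancels under XOR.
  5 xor 121 = 124
 54 xor  48 =   6
 29 xor 195 = 222
105 xor 116 =  29
 81 xor 154 = 203
 15 xor 234 = 229
138 xor 103 = 237
 68 xor 131 = 199
213 xor  58 = 239
 30 xor 234 = 244
137 xor 173 =  36
243 xor 112 = 131
 22 xor  32 =  54
124 xor 105 =  21

[124, 6, 222, 29, 203, 229, 237, 199, 239, 244, 36, 131, 54, 21]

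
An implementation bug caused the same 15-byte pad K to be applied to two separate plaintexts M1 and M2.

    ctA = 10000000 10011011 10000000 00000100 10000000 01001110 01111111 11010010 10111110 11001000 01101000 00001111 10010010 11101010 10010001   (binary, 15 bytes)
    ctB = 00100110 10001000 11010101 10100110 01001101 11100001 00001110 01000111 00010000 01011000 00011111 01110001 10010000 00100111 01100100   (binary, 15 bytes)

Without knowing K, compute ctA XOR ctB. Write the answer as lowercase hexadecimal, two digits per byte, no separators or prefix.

a61355a2cdaf7195ae90777e02cdf5

ctA ⊕ ctB = (M1 ⊕ K) ⊕ (M2 ⊕ K) = M1 ⊕ M2 — the shared key cancels under XOR.
80 ⊕ 26 = a6
9b ⊕ 88 = 13
80 ⊕ d5 = 55
04 ⊕ a6 = a2
80 ⊕ 4d = cd
4e ⊕ e1 = af
7f ⊕ 0e = 71
d2 ⊕ 47 = 95
be ⊕ 10 = ae
c8 ⊕ 58 = 90
68 ⊕ 1f = 77
0f ⊕ 71 = 7e
92 ⊕ 90 = 02
ea ⊕ 27 = cd
91 ⊕ 64 = f5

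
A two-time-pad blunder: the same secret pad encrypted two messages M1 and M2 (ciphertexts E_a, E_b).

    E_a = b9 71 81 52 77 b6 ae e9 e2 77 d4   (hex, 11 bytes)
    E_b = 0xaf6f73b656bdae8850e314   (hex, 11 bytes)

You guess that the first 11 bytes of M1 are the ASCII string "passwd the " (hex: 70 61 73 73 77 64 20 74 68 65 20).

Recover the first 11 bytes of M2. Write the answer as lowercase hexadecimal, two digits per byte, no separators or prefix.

First, E_a ⊕ E_b = (M1 ⊕ K) ⊕ (M2 ⊕ K) = M1 ⊕ M2, so the key drops out. Then M2 = (M1 ⊕ M2) ⊕ M1 over the first 11 bytes.
byte 0: (b9 xor af) xor 70 = 16 xor 70 = 66
byte 1: (71 xor 6f) xor 61 = 1e xor 61 = 7f
byte 2: (81 xor 73) xor 73 = f2 xor 73 = 81
byte 3: (52 xor b6) xor 73 = e4 xor 73 = 97
byte 4: (77 xor 56) xor 77 = 21 xor 77 = 56
byte 5: (b6 xor bd) xor 64 = 0b xor 64 = 6f
byte 6: (ae xor ae) xor 20 = 00 xor 20 = 20
byte 7: (e9 xor 88) xor 74 = 61 xor 74 = 15
byte 8: (e2 xor 50) xor 68 = b2 xor 68 = da
byte 9: (77 xor e3) xor 65 = 94 xor 65 = f1
byte 10: (d4 xor 14) xor 20 = c0 xor 20 = e0

667f8197566f2015daf1e0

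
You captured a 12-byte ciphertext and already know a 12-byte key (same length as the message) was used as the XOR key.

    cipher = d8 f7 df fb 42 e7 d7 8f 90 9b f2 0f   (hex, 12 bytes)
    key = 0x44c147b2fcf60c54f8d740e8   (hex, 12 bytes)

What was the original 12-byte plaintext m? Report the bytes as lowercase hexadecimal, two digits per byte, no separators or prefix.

d8 XOR 44 = 9c
f7 XOR c1 = 36
df XOR 47 = 98
fb XOR b2 = 49
42 XOR fc = be
e7 XOR f6 = 11
d7 XOR 0c = db
8f XOR 54 = db
90 XOR f8 = 68
9b XOR d7 = 4c
f2 XOR 40 = b2
0f XOR e8 = e7

9c369849be11dbdb684cb2e7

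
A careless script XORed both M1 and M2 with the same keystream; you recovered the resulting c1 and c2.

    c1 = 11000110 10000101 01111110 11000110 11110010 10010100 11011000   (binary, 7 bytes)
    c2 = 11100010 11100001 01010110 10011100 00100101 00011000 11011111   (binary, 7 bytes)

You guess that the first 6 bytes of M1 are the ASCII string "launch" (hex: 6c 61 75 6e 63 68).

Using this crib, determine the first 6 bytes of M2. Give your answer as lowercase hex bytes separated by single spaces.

48 05 5d 34 b4 e4

First, c1 ⊕ c2 = (M1 ⊕ K) ⊕ (M2 ⊕ K) = M1 ⊕ M2, so the key drops out. Then M2 = (M1 ⊕ M2) ⊕ M1 over the first 6 bytes.
byte 0: (c6 ⊕ e2) ⊕ 6c = 24 ⊕ 6c = 48
byte 1: (85 ⊕ e1) ⊕ 61 = 64 ⊕ 61 = 05
byte 2: (7e ⊕ 56) ⊕ 75 = 28 ⊕ 75 = 5d
byte 3: (c6 ⊕ 9c) ⊕ 6e = 5a ⊕ 6e = 34
byte 4: (f2 ⊕ 25) ⊕ 63 = d7 ⊕ 63 = b4
byte 5: (94 ⊕ 18) ⊕ 68 = 8c ⊕ 68 = e4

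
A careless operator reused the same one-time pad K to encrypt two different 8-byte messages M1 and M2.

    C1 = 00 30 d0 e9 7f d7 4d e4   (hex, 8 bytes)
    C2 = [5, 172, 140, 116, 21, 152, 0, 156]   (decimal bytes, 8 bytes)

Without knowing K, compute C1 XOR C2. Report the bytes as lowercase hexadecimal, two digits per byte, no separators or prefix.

059c5c9d6a4f4d78

C1 ⊕ C2 = (M1 ⊕ K) ⊕ (M2 ⊕ K) = M1 ⊕ M2 — the shared key cancels under XOR.
byte 0: 00 xor 05 = 05
byte 1: 30 xor ac = 9c
byte 2: d0 xor 8c = 5c
byte 3: e9 xor 74 = 9d
byte 4: 7f xor 15 = 6a
byte 5: d7 xor 98 = 4f
byte 6: 4d xor 00 = 4d
byte 7: e4 xor 9c = 78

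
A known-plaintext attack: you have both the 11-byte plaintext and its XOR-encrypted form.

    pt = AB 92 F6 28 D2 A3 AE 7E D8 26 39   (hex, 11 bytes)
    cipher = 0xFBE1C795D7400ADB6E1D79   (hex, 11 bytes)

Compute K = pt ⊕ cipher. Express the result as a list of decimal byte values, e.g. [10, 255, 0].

Since cipher = pt ⊕ K, XORing both sides with pt gives K = pt ⊕ cipher.
byte 0: 171 XOR 251 =  80
byte 1: 146 XOR 225 = 115
byte 2: 246 XOR 199 =  49
byte 3:  40 XOR 149 = 189
byte 4: 210 XOR 215 =   5
byte 5: 163 XOR  64 = 227
byte 6: 174 XOR  10 = 164
byte 7: 126 XOR 219 = 165
byte 8: 216 XOR 110 = 182
byte 9:  38 XOR  29 =  59
byte 10:  57 XOR 121 =  64

[80, 115, 49, 189, 5, 227, 164, 165, 182, 59, 64]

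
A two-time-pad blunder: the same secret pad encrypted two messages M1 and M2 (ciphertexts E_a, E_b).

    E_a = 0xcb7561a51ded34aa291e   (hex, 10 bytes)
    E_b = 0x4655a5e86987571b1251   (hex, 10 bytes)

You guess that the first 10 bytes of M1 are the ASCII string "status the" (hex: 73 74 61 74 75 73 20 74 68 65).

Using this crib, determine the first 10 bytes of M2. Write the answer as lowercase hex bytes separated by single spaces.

First, E_a ⊕ E_b = (M1 ⊕ K) ⊕ (M2 ⊕ K) = M1 ⊕ M2, so the key drops out. Then M2 = (M1 ⊕ M2) ⊕ M1 over the first 10 bytes.
byte 0: (cb ⊕ 46) ⊕ 73 = 8d ⊕ 73 = fe
byte 1: (75 ⊕ 55) ⊕ 74 = 20 ⊕ 74 = 54
byte 2: (61 ⊕ a5) ⊕ 61 = c4 ⊕ 61 = a5
byte 3: (a5 ⊕ e8) ⊕ 74 = 4d ⊕ 74 = 39
byte 4: (1d ⊕ 69) ⊕ 75 = 74 ⊕ 75 = 01
byte 5: (ed ⊕ 87) ⊕ 73 = 6a ⊕ 73 = 19
byte 6: (34 ⊕ 57) ⊕ 20 = 63 ⊕ 20 = 43
byte 7: (aa ⊕ 1b) ⊕ 74 = b1 ⊕ 74 = c5
byte 8: (29 ⊕ 12) ⊕ 68 = 3b ⊕ 68 = 53
byte 9: (1e ⊕ 51) ⊕ 65 = 4f ⊕ 65 = 2a

fe 54 a5 39 01 19 43 c5 53 2a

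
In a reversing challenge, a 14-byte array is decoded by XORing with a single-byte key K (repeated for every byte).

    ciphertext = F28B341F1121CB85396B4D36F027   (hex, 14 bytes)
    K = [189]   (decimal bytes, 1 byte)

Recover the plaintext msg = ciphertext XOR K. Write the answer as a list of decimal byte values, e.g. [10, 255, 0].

[79, 54, 137, 162, 172, 156, 118, 56, 132, 214, 240, 139, 77, 154]

The 1-byte key repeats, so the effective keystream is bd bd bd bd bd bd bd bd bd bd bd bd bd bd.
byte 0: f2 xor bd = 4f
byte 1: 8b xor bd = 36
byte 2: 34 xor bd = 89
byte 3: 1f xor bd = a2
byte 4: 11 xor bd = ac
byte 5: 21 xor bd = 9c
byte 6: cb xor bd = 76
byte 7: 85 xor bd = 38
byte 8: 39 xor bd = 84
byte 9: 6b xor bd = d6
byte 10: 4d xor bd = f0
byte 11: 36 xor bd = 8b
byte 12: f0 xor bd = 4d
byte 13: 27 xor bd = 9a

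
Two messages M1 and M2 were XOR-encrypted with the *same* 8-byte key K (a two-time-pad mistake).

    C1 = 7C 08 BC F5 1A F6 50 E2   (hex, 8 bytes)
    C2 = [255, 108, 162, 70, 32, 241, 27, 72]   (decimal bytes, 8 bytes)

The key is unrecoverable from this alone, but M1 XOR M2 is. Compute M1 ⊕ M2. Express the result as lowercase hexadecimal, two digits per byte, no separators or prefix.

83641eb33a074baa

C1 ⊕ C2 = (M1 ⊕ K) ⊕ (M2 ⊕ K) = M1 ⊕ M2 — the shared key cancels under XOR.
7c ^ ff = 83
08 ^ 6c = 64
bc ^ a2 = 1e
f5 ^ 46 = b3
1a ^ 20 = 3a
f6 ^ f1 = 07
50 ^ 1b = 4b
e2 ^ 48 = aa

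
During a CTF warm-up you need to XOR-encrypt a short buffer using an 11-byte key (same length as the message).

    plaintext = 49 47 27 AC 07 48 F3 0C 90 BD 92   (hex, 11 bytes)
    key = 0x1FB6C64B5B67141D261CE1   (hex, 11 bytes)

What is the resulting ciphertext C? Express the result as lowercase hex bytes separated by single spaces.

 73 ⊕  31 =  86
 71 ⊕ 182 = 241
 39 ⊕ 198 = 225
172 ⊕  75 = 231
  7 ⊕  91 =  92
 72 ⊕ 103 =  47
243 ⊕  20 = 231
 12 ⊕  29 =  17
144 ⊕  38 = 182
189 ⊕  28 = 161
146 ⊕ 225 = 115

56 f1 e1 e7 5c 2f e7 11 b6 a1 73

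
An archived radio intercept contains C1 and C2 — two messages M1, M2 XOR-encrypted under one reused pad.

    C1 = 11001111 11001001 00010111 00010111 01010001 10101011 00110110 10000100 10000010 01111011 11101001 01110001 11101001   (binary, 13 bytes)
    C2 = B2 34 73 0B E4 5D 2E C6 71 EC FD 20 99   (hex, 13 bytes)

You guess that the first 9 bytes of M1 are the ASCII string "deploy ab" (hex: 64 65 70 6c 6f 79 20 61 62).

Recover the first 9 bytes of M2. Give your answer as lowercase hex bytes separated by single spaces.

19 98 14 70 da 8f 38 23 91

First, C1 ⊕ C2 = (M1 ⊕ K) ⊕ (M2 ⊕ K) = M1 ⊕ M2, so the key drops out. Then M2 = (M1 ⊕ M2) ⊕ M1 over the first 9 bytes.
byte 0: (cf XOR b2) XOR 64 = 7d XOR 64 = 19
byte 1: (c9 XOR 34) XOR 65 = fd XOR 65 = 98
byte 2: (17 XOR 73) XOR 70 = 64 XOR 70 = 14
byte 3: (17 XOR 0b) XOR 6c = 1c XOR 6c = 70
byte 4: (51 XOR e4) XOR 6f = b5 XOR 6f = da
byte 5: (ab XOR 5d) XOR 79 = f6 XOR 79 = 8f
byte 6: (36 XOR 2e) XOR 20 = 18 XOR 20 = 38
byte 7: (84 XOR c6) XOR 61 = 42 XOR 61 = 23
byte 8: (82 XOR 71) XOR 62 = f3 XOR 62 = 91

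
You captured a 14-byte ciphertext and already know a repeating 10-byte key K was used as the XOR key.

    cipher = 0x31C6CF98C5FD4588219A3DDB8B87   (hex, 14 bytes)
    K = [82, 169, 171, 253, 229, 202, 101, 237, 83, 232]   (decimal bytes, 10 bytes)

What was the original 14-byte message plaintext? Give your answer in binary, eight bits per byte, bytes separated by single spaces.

01100011 01101111 01100100 01100101 00100000 00110111 00100000 01100101 01110010 01110010 01101111 01110010 00100000 01111010

The 10-byte key repeats, so the effective keystream is 52 a9 ab fd e5 ca 65 ed 53 e8 52 a9 ab fd.
byte 0: 00110001 ^ 01010010 = 01100011
byte 1: 11000110 ^ 10101001 = 01101111
byte 2: 11001111 ^ 10101011 = 01100100
byte 3: 10011000 ^ 11111101 = 01100101
byte 4: 11000101 ^ 11100101 = 00100000
byte 5: 11111101 ^ 11001010 = 00110111
byte 6: 01000101 ^ 01100101 = 00100000
byte 7: 10001000 ^ 11101101 = 01100101
byte 8: 00100001 ^ 01010011 = 01110010
byte 9: 10011010 ^ 11101000 = 01110010
byte 10: 00111101 ^ 01010010 = 01101111
byte 11: 11011011 ^ 10101001 = 01110010
byte 12: 10001011 ^ 10101011 = 00100000
byte 13: 10000111 ^ 11111101 = 01111010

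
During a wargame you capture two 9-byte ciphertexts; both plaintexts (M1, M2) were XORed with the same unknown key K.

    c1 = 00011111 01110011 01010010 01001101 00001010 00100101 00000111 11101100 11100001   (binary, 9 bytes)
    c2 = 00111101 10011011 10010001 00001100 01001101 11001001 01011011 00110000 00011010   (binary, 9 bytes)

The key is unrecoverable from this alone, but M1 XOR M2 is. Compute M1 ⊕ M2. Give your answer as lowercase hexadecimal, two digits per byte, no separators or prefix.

22e8c34147ec5cdcfb

c1 ⊕ c2 = (M1 ⊕ K) ⊕ (M2 ⊕ K) = M1 ⊕ M2 — the shared key cancels under XOR.
byte 0: 1f xor 3d = 22
byte 1: 73 xor 9b = e8
byte 2: 52 xor 91 = c3
byte 3: 4d xor 0c = 41
byte 4: 0a xor 4d = 47
byte 5: 25 xor c9 = ec
byte 6: 07 xor 5b = 5c
byte 7: ec xor 30 = dc
byte 8: e1 xor 1a = fb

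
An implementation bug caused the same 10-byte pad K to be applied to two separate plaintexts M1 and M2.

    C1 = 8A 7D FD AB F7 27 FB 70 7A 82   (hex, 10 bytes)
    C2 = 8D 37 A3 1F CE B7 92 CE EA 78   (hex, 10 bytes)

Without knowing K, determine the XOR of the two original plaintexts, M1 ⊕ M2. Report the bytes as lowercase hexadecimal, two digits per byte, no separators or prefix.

C1 ⊕ C2 = (M1 ⊕ K) ⊕ (M2 ⊕ K) = M1 ⊕ M2 — the shared key cancels under XOR.
10001010 XOR 10001101 = 00000111
01111101 XOR 00110111 = 01001010
11111101 XOR 10100011 = 01011110
10101011 XOR 00011111 = 10110100
11110111 XOR 11001110 = 00111001
00100111 XOR 10110111 = 10010000
11111011 XOR 10010010 = 01101001
01110000 XOR 11001110 = 10111110
01111010 XOR 11101010 = 10010000
10000010 XOR 01111000 = 11111010

074a5eb4399069be90fa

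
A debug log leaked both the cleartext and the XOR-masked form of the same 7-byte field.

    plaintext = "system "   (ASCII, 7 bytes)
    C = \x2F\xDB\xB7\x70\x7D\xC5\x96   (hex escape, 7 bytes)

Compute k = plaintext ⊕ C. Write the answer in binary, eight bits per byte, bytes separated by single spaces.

Since C = plaintext ⊕ k, XORing both sides with plaintext gives k = plaintext ⊕ C.
01110011 ⊕ 00101111 = 01011100
01111001 ⊕ 11011011 = 10100010
01110011 ⊕ 10110111 = 11000100
01110100 ⊕ 01110000 = 00000100
01100101 ⊕ 01111101 = 00011000
01101101 ⊕ 11000101 = 10101000
00100000 ⊕ 10010110 = 10110110

01011100 10100010 11000100 00000100 00011000 10101000 10110110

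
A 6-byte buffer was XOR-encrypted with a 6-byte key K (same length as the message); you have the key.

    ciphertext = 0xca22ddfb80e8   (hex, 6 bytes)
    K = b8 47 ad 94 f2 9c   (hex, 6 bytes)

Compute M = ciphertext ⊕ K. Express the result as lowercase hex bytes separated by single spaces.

72 65 70 6f 72 74

XOR is its own inverse, so applying the key byte-wise gives the result directly.
ca ^ b8 = 72
22 ^ 47 = 65
dd ^ ad = 70
fb ^ 94 = 6f
80 ^ f2 = 72
e8 ^ 9c = 74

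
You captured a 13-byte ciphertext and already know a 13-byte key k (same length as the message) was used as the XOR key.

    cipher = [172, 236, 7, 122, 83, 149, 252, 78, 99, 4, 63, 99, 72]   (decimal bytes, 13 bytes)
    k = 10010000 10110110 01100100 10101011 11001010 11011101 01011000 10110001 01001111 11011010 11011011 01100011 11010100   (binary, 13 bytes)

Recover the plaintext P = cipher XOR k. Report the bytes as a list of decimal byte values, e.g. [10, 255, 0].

XOR is its own inverse, so applying the key byte-wise gives the result directly.
byte 0: ac XOR 90 = 3c
byte 1: ec XOR b6 = 5a
byte 2: 07 XOR 64 = 63
byte 3: 7a XOR ab = d1
byte 4: 53 XOR ca = 99
byte 5: 95 XOR dd = 48
byte 6: fc XOR 58 = a4
byte 7: 4e XOR b1 = ff
byte 8: 63 XOR 4f = 2c
byte 9: 04 XOR da = de
byte 10: 3f XOR db = e4
byte 11: 63 XOR 63 = 00
byte 12: 48 XOR d4 = 9c

[60, 90, 99, 209, 153, 72, 164, 255, 44, 222, 228, 0, 156]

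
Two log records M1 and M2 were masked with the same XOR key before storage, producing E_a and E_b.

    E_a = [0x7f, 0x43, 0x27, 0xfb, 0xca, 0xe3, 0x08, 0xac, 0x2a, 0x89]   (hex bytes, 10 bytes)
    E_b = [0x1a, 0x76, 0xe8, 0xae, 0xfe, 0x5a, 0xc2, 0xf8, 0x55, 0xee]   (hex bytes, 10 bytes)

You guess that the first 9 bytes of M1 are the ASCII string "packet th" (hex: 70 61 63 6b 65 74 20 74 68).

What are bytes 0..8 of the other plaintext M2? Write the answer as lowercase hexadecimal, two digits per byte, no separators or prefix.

First, E_a ⊕ E_b = (M1 ⊕ K) ⊕ (M2 ⊕ K) = M1 ⊕ M2, so the key drops out. Then M2 = (M1 ⊕ M2) ⊕ M1 over the first 9 bytes.
byte 0: (7f XOR 1a) XOR 70 = 65 XOR 70 = 15
byte 1: (43 XOR 76) XOR 61 = 35 XOR 61 = 54
byte 2: (27 XOR e8) XOR 63 = cf XOR 63 = ac
byte 3: (fb XOR ae) XOR 6b = 55 XOR 6b = 3e
byte 4: (ca XOR fe) XOR 65 = 34 XOR 65 = 51
byte 5: (e3 XOR 5a) XOR 74 = b9 XOR 74 = cd
byte 6: (08 XOR c2) XOR 20 = ca XOR 20 = ea
byte 7: (ac XOR f8) XOR 74 = 54 XOR 74 = 20
byte 8: (2a XOR 55) XOR 68 = 7f XOR 68 = 17

1554ac3e51cdea2017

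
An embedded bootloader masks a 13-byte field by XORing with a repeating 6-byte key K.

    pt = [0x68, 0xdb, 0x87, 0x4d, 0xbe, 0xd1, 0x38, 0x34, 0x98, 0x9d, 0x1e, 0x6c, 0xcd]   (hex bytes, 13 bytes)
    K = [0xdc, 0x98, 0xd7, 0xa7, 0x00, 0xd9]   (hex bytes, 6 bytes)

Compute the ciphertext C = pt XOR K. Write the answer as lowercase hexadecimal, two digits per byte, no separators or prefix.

The 6-byte key repeats, so the effective keystream is dc 98 d7 a7 00 d9 dc 98 d7 a7 00 d9 dc.
byte 0: 68 XOR dc = b4
byte 1: db XOR 98 = 43
byte 2: 87 XOR d7 = 50
byte 3: 4d XOR a7 = ea
byte 4: be XOR 00 = be
byte 5: d1 XOR d9 = 08
byte 6: 38 XOR dc = e4
byte 7: 34 XOR 98 = ac
byte 8: 98 XOR d7 = 4f
byte 9: 9d XOR a7 = 3a
byte 10: 1e XOR 00 = 1e
byte 11: 6c XOR d9 = b5
byte 12: cd XOR dc = 11

b44350eabe08e4ac4f3a1eb511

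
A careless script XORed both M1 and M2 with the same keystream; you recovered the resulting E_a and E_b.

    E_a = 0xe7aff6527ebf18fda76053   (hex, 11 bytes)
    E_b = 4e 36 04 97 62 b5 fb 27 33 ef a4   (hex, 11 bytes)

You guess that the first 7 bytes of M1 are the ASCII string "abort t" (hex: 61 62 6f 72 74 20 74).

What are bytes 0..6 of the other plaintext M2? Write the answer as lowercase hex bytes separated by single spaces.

c8 fb 9d b7 68 2a 97

First, E_a ⊕ E_b = (M1 ⊕ K) ⊕ (M2 ⊕ K) = M1 ⊕ M2, so the key drops out. Then M2 = (M1 ⊕ M2) ⊕ M1 over the first 7 bytes.
byte 0: (e7 XOR 4e) XOR 61 = a9 XOR 61 = c8
byte 1: (af XOR 36) XOR 62 = 99 XOR 62 = fb
byte 2: (f6 XOR 04) XOR 6f = f2 XOR 6f = 9d
byte 3: (52 XOR 97) XOR 72 = c5 XOR 72 = b7
byte 4: (7e XOR 62) XOR 74 = 1c XOR 74 = 68
byte 5: (bf XOR b5) XOR 20 = 0a XOR 20 = 2a
byte 6: (18 XOR fb) XOR 74 = e3 XOR 74 = 97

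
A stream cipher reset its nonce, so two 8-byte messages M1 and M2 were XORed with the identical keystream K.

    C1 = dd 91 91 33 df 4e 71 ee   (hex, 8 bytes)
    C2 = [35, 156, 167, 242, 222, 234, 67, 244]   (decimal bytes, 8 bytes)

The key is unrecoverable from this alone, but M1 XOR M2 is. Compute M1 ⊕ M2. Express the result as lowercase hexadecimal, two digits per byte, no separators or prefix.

fe0d36c101a4321a

C1 ⊕ C2 = (M1 ⊕ K) ⊕ (M2 ⊕ K) = M1 ⊕ M2 — the shared key cancels under XOR.
byte 0: 11011101 ^ 00100011 = 11111110
byte 1: 10010001 ^ 10011100 = 00001101
byte 2: 10010001 ^ 10100111 = 00110110
byte 3: 00110011 ^ 11110010 = 11000001
byte 4: 11011111 ^ 11011110 = 00000001
byte 5: 01001110 ^ 11101010 = 10100100
byte 6: 01110001 ^ 01000011 = 00110010
byte 7: 11101110 ^ 11110100 = 00011010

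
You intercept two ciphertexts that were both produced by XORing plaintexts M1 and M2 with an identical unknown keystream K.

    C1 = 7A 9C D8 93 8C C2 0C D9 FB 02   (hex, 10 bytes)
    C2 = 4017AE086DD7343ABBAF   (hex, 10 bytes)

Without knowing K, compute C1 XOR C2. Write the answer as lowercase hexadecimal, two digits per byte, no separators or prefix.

C1 ⊕ C2 = (M1 ⊕ K) ⊕ (M2 ⊕ K) = M1 ⊕ M2 — the shared key cancels under XOR.
7a ^ 40 = 3a
9c ^ 17 = 8b
d8 ^ ae = 76
93 ^ 08 = 9b
8c ^ 6d = e1
c2 ^ d7 = 15
0c ^ 34 = 38
d9 ^ 3a = e3
fb ^ bb = 40
02 ^ af = ad

3a8b769be11538e340ad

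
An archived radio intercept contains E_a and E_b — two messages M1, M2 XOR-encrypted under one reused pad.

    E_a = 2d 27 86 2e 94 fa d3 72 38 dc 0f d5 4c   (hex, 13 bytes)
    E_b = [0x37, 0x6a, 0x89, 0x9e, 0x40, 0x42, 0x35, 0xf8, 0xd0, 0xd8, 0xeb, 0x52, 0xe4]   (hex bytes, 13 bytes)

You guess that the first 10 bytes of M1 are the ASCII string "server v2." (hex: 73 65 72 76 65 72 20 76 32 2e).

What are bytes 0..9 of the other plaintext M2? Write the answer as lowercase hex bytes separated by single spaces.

69 28 7d c6 b1 ca c6 fc da 2a

First, E_a ⊕ E_b = (M1 ⊕ K) ⊕ (M2 ⊕ K) = M1 ⊕ M2, so the key drops out. Then M2 = (M1 ⊕ M2) ⊕ M1 over the first 10 bytes.
byte 0: (2d ^ 37) ^ 73 = 1a ^ 73 = 69
byte 1: (27 ^ 6a) ^ 65 = 4d ^ 65 = 28
byte 2: (86 ^ 89) ^ 72 = 0f ^ 72 = 7d
byte 3: (2e ^ 9e) ^ 76 = b0 ^ 76 = c6
byte 4: (94 ^ 40) ^ 65 = d4 ^ 65 = b1
byte 5: (fa ^ 42) ^ 72 = b8 ^ 72 = ca
byte 6: (d3 ^ 35) ^ 20 = e6 ^ 20 = c6
byte 7: (72 ^ f8) ^ 76 = 8a ^ 76 = fc
byte 8: (38 ^ d0) ^ 32 = e8 ^ 32 = da
byte 9: (dc ^ d8) ^ 2e = 04 ^ 2e = 2a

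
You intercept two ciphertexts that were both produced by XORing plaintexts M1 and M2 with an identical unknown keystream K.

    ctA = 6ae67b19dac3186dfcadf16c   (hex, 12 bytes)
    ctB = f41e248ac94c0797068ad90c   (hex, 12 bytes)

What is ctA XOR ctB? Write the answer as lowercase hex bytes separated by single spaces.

9e f8 5f 93 13 8f 1f fa fa 27 28 60

ctA ⊕ ctB = (M1 ⊕ K) ⊕ (M2 ⊕ K) = M1 ⊕ M2 — the shared key cancels under XOR.
byte 0: 6a XOR f4 = 9e
byte 1: e6 XOR 1e = f8
byte 2: 7b XOR 24 = 5f
byte 3: 19 XOR 8a = 93
byte 4: da XOR c9 = 13
byte 5: c3 XOR 4c = 8f
byte 6: 18 XOR 07 = 1f
byte 7: 6d XOR 97 = fa
byte 8: fc XOR 06 = fa
byte 9: ad XOR 8a = 27
byte 10: f1 XOR d9 = 28
byte 11: 6c XOR 0c = 60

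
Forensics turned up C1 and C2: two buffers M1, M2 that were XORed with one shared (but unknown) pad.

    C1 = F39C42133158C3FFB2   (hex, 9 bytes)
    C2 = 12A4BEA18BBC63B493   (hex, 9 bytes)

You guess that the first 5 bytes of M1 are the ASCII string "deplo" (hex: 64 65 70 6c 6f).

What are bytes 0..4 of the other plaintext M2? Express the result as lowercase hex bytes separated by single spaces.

85 5d 8c de d5

First, C1 ⊕ C2 = (M1 ⊕ K) ⊕ (M2 ⊕ K) = M1 ⊕ M2, so the key drops out. Then M2 = (M1 ⊕ M2) ⊕ M1 over the first 5 bytes.
byte 0: (f3 ^ 12) ^ 64 = e1 ^ 64 = 85
byte 1: (9c ^ a4) ^ 65 = 38 ^ 65 = 5d
byte 2: (42 ^ be) ^ 70 = fc ^ 70 = 8c
byte 3: (13 ^ a1) ^ 6c = b2 ^ 6c = de
byte 4: (31 ^ 8b) ^ 6f = ba ^ 6f = d5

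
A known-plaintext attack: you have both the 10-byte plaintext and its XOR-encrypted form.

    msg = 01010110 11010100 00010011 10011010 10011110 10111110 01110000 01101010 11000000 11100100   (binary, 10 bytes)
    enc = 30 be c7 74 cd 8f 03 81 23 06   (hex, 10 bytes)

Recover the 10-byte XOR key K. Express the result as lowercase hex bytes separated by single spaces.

Since enc = msg ⊕ K, XORing both sides with msg gives K = msg ⊕ enc.
01010110 ^ 00110000 = 01100110
11010100 ^ 10111110 = 01101010
00010011 ^ 11000111 = 11010100
10011010 ^ 01110100 = 11101110
10011110 ^ 11001101 = 01010011
10111110 ^ 10001111 = 00110001
01110000 ^ 00000011 = 01110011
01101010 ^ 10000001 = 11101011
11000000 ^ 00100011 = 11100011
11100100 ^ 00000110 = 11100010

66 6a d4 ee 53 31 73 eb e3 e2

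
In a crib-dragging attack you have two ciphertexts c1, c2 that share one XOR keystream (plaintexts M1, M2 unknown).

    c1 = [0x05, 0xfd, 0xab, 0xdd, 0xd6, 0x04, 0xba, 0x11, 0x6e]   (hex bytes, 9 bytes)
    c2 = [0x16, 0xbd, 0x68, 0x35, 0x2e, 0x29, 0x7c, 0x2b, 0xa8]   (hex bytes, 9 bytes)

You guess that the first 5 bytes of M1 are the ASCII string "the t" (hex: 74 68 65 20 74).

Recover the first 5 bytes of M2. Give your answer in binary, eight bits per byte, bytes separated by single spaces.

First, c1 ⊕ c2 = (M1 ⊕ K) ⊕ (M2 ⊕ K) = M1 ⊕ M2, so the key drops out. Then M2 = (M1 ⊕ M2) ⊕ M1 over the first 5 bytes.
byte 0: (05 ⊕ 16) ⊕ 74 = 13 ⊕ 74 = 67
byte 1: (fd ⊕ bd) ⊕ 68 = 40 ⊕ 68 = 28
byte 2: (ab ⊕ 68) ⊕ 65 = c3 ⊕ 65 = a6
byte 3: (dd ⊕ 35) ⊕ 20 = e8 ⊕ 20 = c8
byte 4: (d6 ⊕ 2e) ⊕ 74 = f8 ⊕ 74 = 8c

01100111 00101000 10100110 11001000 10001100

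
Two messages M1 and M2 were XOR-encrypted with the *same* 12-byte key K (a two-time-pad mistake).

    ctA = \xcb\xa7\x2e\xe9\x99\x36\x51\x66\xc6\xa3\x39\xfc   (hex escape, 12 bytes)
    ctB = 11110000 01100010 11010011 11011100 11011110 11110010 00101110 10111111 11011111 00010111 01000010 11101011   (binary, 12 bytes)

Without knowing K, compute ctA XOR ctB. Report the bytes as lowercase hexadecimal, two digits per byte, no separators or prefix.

3bc5fd3547c47fd919b47b17

ctA ⊕ ctB = (M1 ⊕ K) ⊕ (M2 ⊕ K) = M1 ⊕ M2 — the shared key cancels under XOR.
cb xor f0 = 3b
a7 xor 62 = c5
2e xor d3 = fd
e9 xor dc = 35
99 xor de = 47
36 xor f2 = c4
51 xor 2e = 7f
66 xor bf = d9
c6 xor df = 19
a3 xor 17 = b4
39 xor 42 = 7b
fc xor eb = 17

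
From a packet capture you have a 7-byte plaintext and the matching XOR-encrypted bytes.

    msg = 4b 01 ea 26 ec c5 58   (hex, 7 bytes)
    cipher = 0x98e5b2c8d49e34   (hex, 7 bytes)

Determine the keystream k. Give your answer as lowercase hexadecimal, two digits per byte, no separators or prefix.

Since cipher = msg ⊕ k, XORing both sides with msg gives k = msg ⊕ cipher.
byte 0: 4b ^ 98 = d3
byte 1: 01 ^ e5 = e4
byte 2: ea ^ b2 = 58
byte 3: 26 ^ c8 = ee
byte 4: ec ^ d4 = 38
byte 5: c5 ^ 9e = 5b
byte 6: 58 ^ 34 = 6c

d3e458ee385b6c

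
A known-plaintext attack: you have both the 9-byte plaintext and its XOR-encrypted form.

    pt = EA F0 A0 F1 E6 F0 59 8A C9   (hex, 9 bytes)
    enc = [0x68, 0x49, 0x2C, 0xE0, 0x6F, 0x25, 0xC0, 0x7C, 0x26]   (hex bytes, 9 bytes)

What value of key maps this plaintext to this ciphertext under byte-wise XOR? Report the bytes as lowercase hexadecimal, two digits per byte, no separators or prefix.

Since enc = pt ⊕ key, XORing both sides with pt gives key = pt ⊕ enc.
234 XOR 104 = 130
240 XOR  73 = 185
160 XOR  44 = 140
241 XOR 224 =  17
230 XOR 111 = 137
240 XOR  37 = 213
 89 XOR 192 = 153
138 XOR 124 = 246
201 XOR  38 = 239

82b98c1189d599f6ef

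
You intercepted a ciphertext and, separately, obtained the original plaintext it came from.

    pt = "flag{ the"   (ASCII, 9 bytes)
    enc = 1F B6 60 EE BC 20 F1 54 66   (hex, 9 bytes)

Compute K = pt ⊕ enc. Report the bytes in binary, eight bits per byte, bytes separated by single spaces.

Since enc = pt ⊕ K, XORing both sides with pt gives K = pt ⊕ enc.
byte 0: 66 ^ 1f = 79
byte 1: 6c ^ b6 = da
byte 2: 61 ^ 60 = 01
byte 3: 67 ^ ee = 89
byte 4: 7b ^ bc = c7
byte 5: 20 ^ 20 = 00
byte 6: 74 ^ f1 = 85
byte 7: 68 ^ 54 = 3c
byte 8: 65 ^ 66 = 03

01111001 11011010 00000001 10001001 11000111 00000000 10000101 00111100 00000011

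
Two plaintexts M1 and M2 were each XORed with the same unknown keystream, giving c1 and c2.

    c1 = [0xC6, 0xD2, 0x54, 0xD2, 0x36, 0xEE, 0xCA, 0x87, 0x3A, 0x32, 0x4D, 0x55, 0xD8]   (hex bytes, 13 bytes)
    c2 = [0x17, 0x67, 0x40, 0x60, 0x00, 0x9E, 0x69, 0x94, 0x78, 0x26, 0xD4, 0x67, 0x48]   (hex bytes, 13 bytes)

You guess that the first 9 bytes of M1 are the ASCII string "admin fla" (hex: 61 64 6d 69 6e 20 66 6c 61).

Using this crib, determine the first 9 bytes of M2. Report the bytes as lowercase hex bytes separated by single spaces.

b0 d1 79 db 58 50 c5 7f 23

First, c1 ⊕ c2 = (M1 ⊕ K) ⊕ (M2 ⊕ K) = M1 ⊕ M2, so the key drops out. Then M2 = (M1 ⊕ M2) ⊕ M1 over the first 9 bytes.
byte 0: (c6 ⊕ 17) ⊕ 61 = d1 ⊕ 61 = b0
byte 1: (d2 ⊕ 67) ⊕ 64 = b5 ⊕ 64 = d1
byte 2: (54 ⊕ 40) ⊕ 6d = 14 ⊕ 6d = 79
byte 3: (d2 ⊕ 60) ⊕ 69 = b2 ⊕ 69 = db
byte 4: (36 ⊕ 00) ⊕ 6e = 36 ⊕ 6e = 58
byte 5: (ee ⊕ 9e) ⊕ 20 = 70 ⊕ 20 = 50
byte 6: (ca ⊕ 69) ⊕ 66 = a3 ⊕ 66 = c5
byte 7: (87 ⊕ 94) ⊕ 6c = 13 ⊕ 6c = 7f
byte 8: (3a ⊕ 78) ⊕ 61 = 42 ⊕ 61 = 23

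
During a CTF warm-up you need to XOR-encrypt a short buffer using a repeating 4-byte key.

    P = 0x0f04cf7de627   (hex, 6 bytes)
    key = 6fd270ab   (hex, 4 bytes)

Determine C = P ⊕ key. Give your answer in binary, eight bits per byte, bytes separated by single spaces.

The 4-byte key repeats, so the effective keystream is 6f d2 70 ab 6f d2.
byte 0: 00001111 ⊕ 01101111 = 01100000
byte 1: 00000100 ⊕ 11010010 = 11010110
byte 2: 11001111 ⊕ 01110000 = 10111111
byte 3: 01111101 ⊕ 10101011 = 11010110
byte 4: 11100110 ⊕ 01101111 = 10001001
byte 5: 00100111 ⊕ 11010010 = 11110101

01100000 11010110 10111111 11010110 10001001 11110101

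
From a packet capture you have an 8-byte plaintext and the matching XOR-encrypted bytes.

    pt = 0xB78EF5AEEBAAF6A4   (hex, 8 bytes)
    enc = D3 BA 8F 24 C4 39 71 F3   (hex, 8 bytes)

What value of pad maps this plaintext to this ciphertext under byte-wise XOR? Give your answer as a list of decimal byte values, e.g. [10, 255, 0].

[100, 52, 122, 138, 47, 147, 135, 87]

Since enc = pt ⊕ pad, XORing both sides with pt gives pad = pt ⊕ enc.
10110111 xor 11010011 = 01100100
10001110 xor 10111010 = 00110100
11110101 xor 10001111 = 01111010
10101110 xor 00100100 = 10001010
11101011 xor 11000100 = 00101111
10101010 xor 00111001 = 10010011
11110110 xor 01110001 = 10000111
10100100 xor 11110011 = 01010111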